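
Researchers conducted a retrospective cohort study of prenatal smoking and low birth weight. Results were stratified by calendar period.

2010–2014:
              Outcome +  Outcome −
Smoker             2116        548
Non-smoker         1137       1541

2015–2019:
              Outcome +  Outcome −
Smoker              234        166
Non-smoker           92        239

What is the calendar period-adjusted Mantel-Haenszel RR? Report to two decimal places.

1.89

RR_MH = Σ(aᵢ·n₀ᵢ/nᵢ) / Σ(cᵢ·n₁ᵢ/nᵢ), with n₁ᵢ = aᵢ+bᵢ (exposed), n₀ᵢ = cᵢ+dᵢ (unexposed), nᵢ = n₁ᵢ+n₀ᵢ.
Stratum 1 (2010–2014): n₁ = 2664, n₀ = 2678, n = 5342; a·n₀/n = 2116·2678/5342 = 1060.7727; c·n₁/n = 1137·2664/5342 = 567.0101
Stratum 2 (2015–2019): n₁ = 400, n₀ = 331, n = 731; a·n₀/n = 234·331/731 = 105.9562; c·n₁/n = 92·400/731 = 50.3420
RR_MH = (1060.7727 + 105.9562) / (567.0101 + 50.3420) = 1166.7290 / 617.3521 = 1.88989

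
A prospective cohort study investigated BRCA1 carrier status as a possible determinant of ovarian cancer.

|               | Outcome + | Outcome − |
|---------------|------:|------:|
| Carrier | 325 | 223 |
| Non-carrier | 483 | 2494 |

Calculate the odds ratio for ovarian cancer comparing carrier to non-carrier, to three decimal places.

7.525

Cells: a = 325, b = 223, c = 483, d = 2494.
OR = (a·d)/(b·c) = (325 × 2494) / (223 × 483) = 810550 / 107709 = 7.52537
The odds of ovarian cancer are about 7.53 times as high in the carrier group.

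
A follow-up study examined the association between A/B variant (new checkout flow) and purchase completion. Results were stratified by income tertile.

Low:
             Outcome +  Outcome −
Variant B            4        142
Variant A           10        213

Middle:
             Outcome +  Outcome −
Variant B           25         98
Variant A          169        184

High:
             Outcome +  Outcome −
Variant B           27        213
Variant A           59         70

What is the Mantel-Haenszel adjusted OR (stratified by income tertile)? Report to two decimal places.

0.24

OR_MH = Σ(aᵢdᵢ/nᵢ) / Σ(bᵢcᵢ/nᵢ), where nᵢ is the stratum total.
Stratum 1 (Low): n = 369; a·d/n = 4·213/369 = 2.3089; b·c/n = 142·10/369 = 3.8482
Stratum 2 (Middle): n = 476; a·d/n = 25·184/476 = 9.6639; b·c/n = 98·169/476 = 34.7941
Stratum 3 (High): n = 369; a·d/n = 27·70/369 = 5.1220; b·c/n = 213·59/369 = 34.0569
OR_MH = (2.3089 + 9.6639 + 5.1220) / (3.8482 + 34.7941 + 34.0569) = 17.0948 / 72.6993 = 0.23514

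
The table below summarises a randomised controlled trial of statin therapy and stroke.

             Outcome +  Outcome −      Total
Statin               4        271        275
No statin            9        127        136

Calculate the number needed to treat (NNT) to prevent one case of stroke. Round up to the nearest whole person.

Risk in treated group = 4/275 = 0.01455; risk in control = 9/136 = 0.06618.
Absolute risk reduction = 0.06618 − 0.01455 = 0.05163
NNT = 1 / ARR = 1 / 0.05163 = 19.368 → round up → 20

20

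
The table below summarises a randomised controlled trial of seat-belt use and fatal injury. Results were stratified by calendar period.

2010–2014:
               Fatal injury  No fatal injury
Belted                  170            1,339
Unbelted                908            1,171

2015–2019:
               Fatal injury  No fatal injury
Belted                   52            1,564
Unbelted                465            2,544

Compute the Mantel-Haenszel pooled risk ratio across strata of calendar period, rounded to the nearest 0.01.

RR_MH = Σ(aᵢ·n₀ᵢ/nᵢ) / Σ(cᵢ·n₁ᵢ/nᵢ), with n₁ᵢ = aᵢ+bᵢ (exposed), n₀ᵢ = cᵢ+dᵢ (unexposed), nᵢ = n₁ᵢ+n₀ᵢ.
Stratum 1 (2010–2014): n₁ = 1509, n₀ = 2079, n = 3588; a·n₀/n = 170·2079/3588 = 98.5033; c·n₁/n = 908·1509/3588 = 381.8763
Stratum 2 (2015–2019): n₁ = 1616, n₀ = 3009, n = 4625; a·n₀/n = 52·3009/4625 = 33.8309; c·n₁/n = 465·1616/4625 = 162.4735
RR_MH = (98.5033 + 33.8309) / (381.8763 + 162.4735) = 132.3343 / 544.3498 = 0.24311

0.24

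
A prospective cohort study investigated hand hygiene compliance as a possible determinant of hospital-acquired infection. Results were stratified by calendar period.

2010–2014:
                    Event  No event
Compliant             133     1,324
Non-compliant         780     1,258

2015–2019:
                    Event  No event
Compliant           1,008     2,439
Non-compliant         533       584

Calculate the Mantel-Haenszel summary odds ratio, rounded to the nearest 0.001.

0.305

OR_MH = Σ(aᵢdᵢ/nᵢ) / Σ(bᵢcᵢ/nᵢ), where nᵢ is the stratum total.
Stratum 1 (2010–2014): n = 3495; a·d/n = 133·1258/3495 = 47.8724; b·c/n = 1324·780/3495 = 295.4850
Stratum 2 (2015–2019): n = 4564; a·d/n = 1008·584/4564 = 128.9816; b·c/n = 2439·533/4564 = 284.8350
OR_MH = (47.8724 + 128.9816) / (295.4850 + 284.8350) = 176.8540 / 580.3200 = 0.30475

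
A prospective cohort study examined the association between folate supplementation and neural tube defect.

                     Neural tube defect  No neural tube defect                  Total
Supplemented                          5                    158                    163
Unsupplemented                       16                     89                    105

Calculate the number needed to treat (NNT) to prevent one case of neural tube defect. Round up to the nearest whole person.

9

Risk in treated group = 5/163 = 0.03067; risk in control = 16/105 = 0.15238.
Absolute risk reduction = 0.15238 − 0.03067 = 0.12171
NNT = 1 / ARR = 1 / 0.12171 = 8.217 → round up → 9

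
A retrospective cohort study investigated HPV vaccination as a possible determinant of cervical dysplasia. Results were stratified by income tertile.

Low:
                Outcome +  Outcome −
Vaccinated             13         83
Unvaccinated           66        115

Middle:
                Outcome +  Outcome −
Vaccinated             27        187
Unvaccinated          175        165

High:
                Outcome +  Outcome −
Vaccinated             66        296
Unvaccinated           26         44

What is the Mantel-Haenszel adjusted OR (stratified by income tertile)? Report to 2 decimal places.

0.21

OR_MH = Σ(aᵢdᵢ/nᵢ) / Σ(bᵢcᵢ/nᵢ), where nᵢ is the stratum total.
Stratum 1 (Low): n = 277; a·d/n = 13·115/277 = 5.3971; b·c/n = 83·66/277 = 19.7762
Stratum 2 (Middle): n = 554; a·d/n = 27·165/554 = 8.0415; b·c/n = 187·175/554 = 59.0704
Stratum 3 (High): n = 432; a·d/n = 66·44/432 = 6.7222; b·c/n = 296·26/432 = 17.8148
OR_MH = (5.3971 + 8.0415 + 6.7222) / (19.7762 + 59.0704 + 17.8148) = 20.1609 / 96.6614 = 0.20857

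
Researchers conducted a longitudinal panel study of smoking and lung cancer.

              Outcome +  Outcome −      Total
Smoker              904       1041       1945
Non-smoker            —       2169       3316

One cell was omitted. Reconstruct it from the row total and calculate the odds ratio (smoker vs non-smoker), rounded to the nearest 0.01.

1.64

The missing cell is in the unexposed row: 3316 − 2169 = 1147.
So a = 904, b = 1041, c = 1147, d = 2169.
OR = (a·d)/(b·c) = (904 × 2169) / (1041 × 1147) = 1960776 / 1194027 = 1.64215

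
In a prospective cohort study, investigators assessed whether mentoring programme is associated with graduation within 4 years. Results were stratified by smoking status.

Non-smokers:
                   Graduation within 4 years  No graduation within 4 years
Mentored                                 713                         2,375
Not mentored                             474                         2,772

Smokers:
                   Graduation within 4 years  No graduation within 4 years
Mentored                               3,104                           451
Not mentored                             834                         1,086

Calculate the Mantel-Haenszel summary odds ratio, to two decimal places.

3.76

OR_MH = Σ(aᵢdᵢ/nᵢ) / Σ(bᵢcᵢ/nᵢ), where nᵢ is the stratum total.
Stratum 1 (Non-smokers): n = 6334; a·d/n = 713·2772/6334 = 312.0360; b·c/n = 2375·474/6334 = 177.7313
Stratum 2 (Smokers): n = 5475; a·d/n = 3104·1086/5475 = 615.6975; b·c/n = 451·834/5475 = 68.7003
OR_MH = (312.0360 + 615.6975) / (177.7313 + 68.7003) = 927.7335 / 246.4316 = 3.76467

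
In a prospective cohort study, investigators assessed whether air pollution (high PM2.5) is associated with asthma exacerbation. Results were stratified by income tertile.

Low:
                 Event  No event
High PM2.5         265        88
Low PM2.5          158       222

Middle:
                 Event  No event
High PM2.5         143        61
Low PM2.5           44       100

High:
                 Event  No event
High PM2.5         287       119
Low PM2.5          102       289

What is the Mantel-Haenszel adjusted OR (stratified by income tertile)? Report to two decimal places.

OR_MH = Σ(aᵢdᵢ/nᵢ) / Σ(bᵢcᵢ/nᵢ), where nᵢ is the stratum total.
Stratum 1 (Low): n = 733; a·d/n = 265·222/733 = 80.2592; b·c/n = 88·158/733 = 18.9686
Stratum 2 (Middle): n = 348; a·d/n = 143·100/348 = 41.0920; b·c/n = 61·44/348 = 7.7126
Stratum 3 (High): n = 797; a·d/n = 287·289/797 = 104.0690; b·c/n = 119·102/797 = 15.2296
OR_MH = (80.2592 + 41.0920 + 104.0690) / (18.9686 + 7.7126 + 15.2296) = 225.4202 / 41.9109 = 5.37856

5.38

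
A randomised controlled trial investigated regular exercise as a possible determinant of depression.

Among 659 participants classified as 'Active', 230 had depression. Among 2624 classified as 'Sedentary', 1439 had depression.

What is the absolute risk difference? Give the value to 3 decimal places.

From the description: a = 230, b = 429, c = 1439, d = 1185.
Risk in exposed = 230/659 = 0.349014; risk in unexposed = 1439/2624 = 0.548399.
Risk difference = 0.349014 − 0.548399 = -0.199386

-0.199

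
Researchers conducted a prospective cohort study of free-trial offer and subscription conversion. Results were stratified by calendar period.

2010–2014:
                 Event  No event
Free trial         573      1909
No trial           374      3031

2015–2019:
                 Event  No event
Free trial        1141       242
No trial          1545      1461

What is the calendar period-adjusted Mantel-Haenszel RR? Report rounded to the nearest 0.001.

RR_MH = Σ(aᵢ·n₀ᵢ/nᵢ) / Σ(cᵢ·n₁ᵢ/nᵢ), with n₁ᵢ = aᵢ+bᵢ (exposed), n₀ᵢ = cᵢ+dᵢ (unexposed), nᵢ = n₁ᵢ+n₀ᵢ.
Stratum 1 (2010–2014): n₁ = 2482, n₀ = 3405, n = 5887; a·n₀/n = 573·3405/5887 = 331.4192; c·n₁/n = 374·2482/5887 = 157.6810
Stratum 2 (2015–2019): n₁ = 1383, n₀ = 3006, n = 4389; a·n₀/n = 1141·3006/4389 = 781.4641; c·n₁/n = 1545·1383/4389 = 486.8387
RR_MH = (331.4192 + 781.4641) / (157.6810 + 486.8387) = 1112.8833 / 644.5197 = 1.72669

1.727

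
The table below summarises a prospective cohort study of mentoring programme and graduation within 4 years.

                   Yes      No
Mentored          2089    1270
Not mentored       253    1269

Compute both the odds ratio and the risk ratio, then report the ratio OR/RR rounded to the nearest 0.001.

Cells: a = 2089, b = 1270, c = 253, d = 1269.
OR = (2089·1269)/(1270·253) = 2650941/321310 = 8.25042
Risk in exposed = 2089/3359 = 0.62191; risk in unexposed = 253/1522 = 0.16623; RR = 3.74130
OR/RR = 8.25042 / 3.74130 = 2.20523
The outcome is not rare, so the OR lies further from 1 than the RR.

2.205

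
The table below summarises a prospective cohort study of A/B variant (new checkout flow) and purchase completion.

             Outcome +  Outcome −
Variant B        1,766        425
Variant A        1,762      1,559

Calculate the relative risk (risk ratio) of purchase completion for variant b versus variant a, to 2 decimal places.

Cells: a = 1766, b = 425, c = 1762, d = 1559.
Risk in exposed = 1766/2191 = 0.80602; risk in unexposed = 1762/3321 = 0.53056.
RR = 0.80602 / 0.53056 = 1.51919
The risk among the exposed is 1.52 times that among the unexposed.

1.52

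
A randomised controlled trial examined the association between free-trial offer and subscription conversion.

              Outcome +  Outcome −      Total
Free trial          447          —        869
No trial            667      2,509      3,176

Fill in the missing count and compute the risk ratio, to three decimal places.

2.449

The missing cell is in the exposed row: 869 − 447 = 422.
So a = 447, b = 422, c = 667, d = 2509.
RR = [a/(a+b)] / [c/(c+d)] = (447/869) / (667/3176) = 0.51438/0.21001 = 2.44930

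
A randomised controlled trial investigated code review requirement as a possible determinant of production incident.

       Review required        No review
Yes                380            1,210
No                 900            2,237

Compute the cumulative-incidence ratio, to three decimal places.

Reading the table with exposure as columns: a = 380 (Review required, case), b = 900 (Review required, non-case), c = 1210 (No review, case), d = 2237.
Risk in exposed = 380/1280 = 0.29688; risk in unexposed = 1210/3447 = 0.35103.
RR = 0.29688 / 0.35103 = 0.84573
The risk is 15% lower among the exposed than among the unexposed.

0.846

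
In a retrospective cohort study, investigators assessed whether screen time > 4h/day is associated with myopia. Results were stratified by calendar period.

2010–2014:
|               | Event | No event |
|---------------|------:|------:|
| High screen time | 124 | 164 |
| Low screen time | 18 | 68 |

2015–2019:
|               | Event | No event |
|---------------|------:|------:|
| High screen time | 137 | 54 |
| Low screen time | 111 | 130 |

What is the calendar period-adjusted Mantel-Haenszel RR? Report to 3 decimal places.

1.667

RR_MH = Σ(aᵢ·n₀ᵢ/nᵢ) / Σ(cᵢ·n₁ᵢ/nᵢ), with n₁ᵢ = aᵢ+bᵢ (exposed), n₀ᵢ = cᵢ+dᵢ (unexposed), nᵢ = n₁ᵢ+n₀ᵢ.
Stratum 1 (2010–2014): n₁ = 288, n₀ = 86, n = 374; a·n₀/n = 124·86/374 = 28.5134; c·n₁/n = 18·288/374 = 13.8610
Stratum 2 (2015–2019): n₁ = 191, n₀ = 241, n = 432; a·n₀/n = 137·241/432 = 76.4282; c·n₁/n = 111·191/432 = 49.0764
RR_MH = (28.5134 + 76.4282) / (13.8610 + 49.0764) = 104.9416 / 62.9374 = 1.66740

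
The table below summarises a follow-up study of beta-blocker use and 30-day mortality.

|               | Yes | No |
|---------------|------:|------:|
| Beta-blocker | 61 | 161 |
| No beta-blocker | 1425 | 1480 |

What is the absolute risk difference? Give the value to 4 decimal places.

Cells: a = 61, b = 161, c = 1425, d = 1480.
Risk in exposed = 61/222 = 0.274775; risk in unexposed = 1425/2905 = 0.490534.
Risk difference = 0.274775 − 0.490534 = -0.215759

-0.2158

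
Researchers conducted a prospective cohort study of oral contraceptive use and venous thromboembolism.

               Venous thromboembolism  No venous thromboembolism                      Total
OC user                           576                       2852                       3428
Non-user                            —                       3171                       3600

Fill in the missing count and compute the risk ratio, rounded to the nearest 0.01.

The missing cell is in the unexposed row: 3600 − 3171 = 429.
So a = 576, b = 2852, c = 429, d = 3171.
RR = [a/(a+b)] / [c/(c+d)] = (576/3428) / (429/3600) = 0.16803/0.11917 = 1.41003

1.41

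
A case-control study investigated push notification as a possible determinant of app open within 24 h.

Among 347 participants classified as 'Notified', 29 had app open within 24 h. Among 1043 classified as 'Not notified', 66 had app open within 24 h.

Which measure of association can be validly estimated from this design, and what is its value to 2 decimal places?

1.35

From the description: a = 29, b = 318, c = 66, d = 977.
This is a case-control study: participants were sampled on outcome status, so risks in the source population cannot be estimated directly — relative risk is not valid here. The odds ratio is the appropriate measure.
OR = (a·d)/(b·c) = (29 × 977) / (318 × 66) = 28333 / 20988 = 1.34996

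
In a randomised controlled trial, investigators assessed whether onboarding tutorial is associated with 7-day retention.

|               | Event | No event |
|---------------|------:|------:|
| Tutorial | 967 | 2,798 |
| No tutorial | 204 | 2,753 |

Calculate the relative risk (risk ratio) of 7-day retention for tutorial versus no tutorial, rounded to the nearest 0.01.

3.72

Cells: a = 967, b = 2798, c = 204, d = 2753.
Risk in exposed = 967/3765 = 0.25684; risk in unexposed = 204/2957 = 0.06899.
RR = 0.25684 / 0.06899 = 3.72291
The risk among the exposed is 3.72 times that among the unexposed.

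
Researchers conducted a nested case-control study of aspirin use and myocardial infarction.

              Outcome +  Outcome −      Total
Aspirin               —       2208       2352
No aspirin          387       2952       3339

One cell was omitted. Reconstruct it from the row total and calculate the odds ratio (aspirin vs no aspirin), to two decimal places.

The missing cell is in the exposed row: 2352 − 2208 = 144.
So a = 144, b = 2208, c = 387, d = 2952.
OR = (a·d)/(b·c) = (144 × 2952) / (2208 × 387) = 425088 / 854496 = 0.49747

0.50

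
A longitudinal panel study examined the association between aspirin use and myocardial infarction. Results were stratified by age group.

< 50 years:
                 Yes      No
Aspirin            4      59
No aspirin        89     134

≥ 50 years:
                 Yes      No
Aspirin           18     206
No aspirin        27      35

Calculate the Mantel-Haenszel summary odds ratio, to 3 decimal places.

OR_MH = Σ(aᵢdᵢ/nᵢ) / Σ(bᵢcᵢ/nᵢ), where nᵢ is the stratum total.
Stratum 1 (< 50 years): n = 286; a·d/n = 4·134/286 = 1.8741; b·c/n = 59·89/286 = 18.3601
Stratum 2 (≥ 50 years): n = 286; a·d/n = 18·35/286 = 2.2028; b·c/n = 206·27/286 = 19.4476
OR_MH = (1.8741 + 2.2028) / (18.3601 + 19.4476) = 4.0769 / 37.8077 = 0.10783

0.108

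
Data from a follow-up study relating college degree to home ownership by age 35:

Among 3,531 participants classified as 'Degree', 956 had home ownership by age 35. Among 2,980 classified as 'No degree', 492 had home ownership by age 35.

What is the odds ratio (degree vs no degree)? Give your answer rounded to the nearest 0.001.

1.877

From the description: a = 956, b = 2575, c = 492, d = 2488.
OR = (a·d)/(b·c) = (956 × 2488) / (2575 × 492) = 2378528 / 1266900 = 1.87744
The odds of home ownership by age 35 are about 1.88 times as high in the degree group.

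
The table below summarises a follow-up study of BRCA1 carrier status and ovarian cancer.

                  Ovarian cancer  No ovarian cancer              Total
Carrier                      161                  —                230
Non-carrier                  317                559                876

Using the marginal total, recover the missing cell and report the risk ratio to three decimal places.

The missing cell is in the exposed row: 230 − 161 = 69.
So a = 161, b = 69, c = 317, d = 559.
RR = [a/(a+b)] / [c/(c+d)] = (161/230) / (317/876) = 0.70000/0.36187 = 1.93438

1.934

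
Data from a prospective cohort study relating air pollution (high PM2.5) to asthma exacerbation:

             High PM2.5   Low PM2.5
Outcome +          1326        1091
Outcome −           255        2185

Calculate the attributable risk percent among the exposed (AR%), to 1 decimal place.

60.3

Reading the table with exposure as columns: a = 1326 (High PM2.5, case), b = 255 (High PM2.5, non-case), c = 1091 (Low PM2.5, case), d = 2185.
Risk in exposed = 1326/1581 = 0.83871; risk in unexposed = 1091/3276 = 0.33303.
RR = 0.83871/0.33303 = 2.51844
AR% = (RR − 1)/RR × 100 = (2.51844 − 1)/2.51844 × 100 = 60.2928%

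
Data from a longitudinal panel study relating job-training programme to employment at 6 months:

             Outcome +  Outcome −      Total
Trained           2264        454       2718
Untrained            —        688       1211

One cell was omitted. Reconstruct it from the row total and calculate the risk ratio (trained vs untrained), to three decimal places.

The missing cell is in the unexposed row: 1211 − 688 = 523.
So a = 2264, b = 454, c = 523, d = 688.
RR = [a/(a+b)] / [c/(c+d)] = (2264/2718) / (523/1211) = 0.83297/0.43187 = 1.92872

1.929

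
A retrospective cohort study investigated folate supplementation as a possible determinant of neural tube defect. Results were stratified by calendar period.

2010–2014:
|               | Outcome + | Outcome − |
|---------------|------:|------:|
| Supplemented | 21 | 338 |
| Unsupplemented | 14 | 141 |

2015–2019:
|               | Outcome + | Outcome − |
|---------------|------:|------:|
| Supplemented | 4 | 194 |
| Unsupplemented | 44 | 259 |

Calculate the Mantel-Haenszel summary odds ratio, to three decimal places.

OR_MH = Σ(aᵢdᵢ/nᵢ) / Σ(bᵢcᵢ/nᵢ), where nᵢ is the stratum total.
Stratum 1 (2010–2014): n = 514; a·d/n = 21·141/514 = 5.7607; b·c/n = 338·14/514 = 9.2062
Stratum 2 (2015–2019): n = 501; a·d/n = 4·259/501 = 2.0679; b·c/n = 194·44/501 = 17.0379
OR_MH = (5.7607 + 2.0679) / (9.2062 + 17.0379) = 7.8286 / 26.2441 = 0.29830

0.298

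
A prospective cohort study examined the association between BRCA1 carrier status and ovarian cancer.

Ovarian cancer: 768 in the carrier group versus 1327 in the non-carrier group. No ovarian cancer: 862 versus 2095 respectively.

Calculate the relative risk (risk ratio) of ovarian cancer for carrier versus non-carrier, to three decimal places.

From the description: a = 768, b = 862, c = 1327, d = 2095.
Risk in exposed = 768/1630 = 0.47117; risk in unexposed = 1327/3422 = 0.38778.
RR = 0.47117 / 0.38778 = 1.21502
The risk among the exposed is 1.22 times that among the unexposed.

1.215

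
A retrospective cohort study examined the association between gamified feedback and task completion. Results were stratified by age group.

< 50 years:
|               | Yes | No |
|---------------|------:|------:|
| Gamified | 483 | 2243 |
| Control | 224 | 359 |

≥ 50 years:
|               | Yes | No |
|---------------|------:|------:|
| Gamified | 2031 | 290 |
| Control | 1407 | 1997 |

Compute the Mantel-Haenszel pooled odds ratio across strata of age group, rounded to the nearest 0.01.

OR_MH = Σ(aᵢdᵢ/nᵢ) / Σ(bᵢcᵢ/nᵢ), where nᵢ is the stratum total.
Stratum 1 (< 50 years): n = 3309; a·d/n = 483·359/3309 = 52.4016; b·c/n = 2243·224/3309 = 151.8380
Stratum 2 (≥ 50 years): n = 5725; a·d/n = 2031·1997/5725 = 708.4554; b·c/n = 290·1407/5725 = 71.2716
OR_MH = (52.4016 + 708.4554) / (151.8380 + 71.2716) = 760.8570 / 223.1096 = 3.41024

3.41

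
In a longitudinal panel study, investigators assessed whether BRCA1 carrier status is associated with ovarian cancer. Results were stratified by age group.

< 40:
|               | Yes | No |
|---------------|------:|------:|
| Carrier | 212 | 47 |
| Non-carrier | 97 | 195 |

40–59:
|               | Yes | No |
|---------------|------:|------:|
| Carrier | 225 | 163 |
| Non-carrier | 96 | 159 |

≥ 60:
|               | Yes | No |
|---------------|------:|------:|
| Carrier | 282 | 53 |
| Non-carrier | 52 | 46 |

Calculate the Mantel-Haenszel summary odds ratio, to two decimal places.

4.12

OR_MH = Σ(aᵢdᵢ/nᵢ) / Σ(bᵢcᵢ/nᵢ), where nᵢ is the stratum total.
Stratum 1 (< 40): n = 551; a·d/n = 212·195/551 = 75.0272; b·c/n = 47·97/551 = 8.2740
Stratum 2 (40–59): n = 643; a·d/n = 225·159/643 = 55.6376; b·c/n = 163·96/643 = 24.3359
Stratum 3 (≥ 60): n = 433; a·d/n = 282·46/433 = 29.9584; b·c/n = 53·52/433 = 6.3649
OR_MH = (75.0272 + 55.6376 + 29.9584) / (8.2740 + 24.3359 + 6.3649) = 160.6233 / 38.9749 = 4.12120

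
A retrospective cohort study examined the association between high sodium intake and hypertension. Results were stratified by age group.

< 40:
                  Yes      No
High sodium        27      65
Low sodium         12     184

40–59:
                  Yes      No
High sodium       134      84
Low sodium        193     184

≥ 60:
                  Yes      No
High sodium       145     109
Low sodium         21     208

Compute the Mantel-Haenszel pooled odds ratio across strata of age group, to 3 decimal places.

3.491

OR_MH = Σ(aᵢdᵢ/nᵢ) / Σ(bᵢcᵢ/nᵢ), where nᵢ is the stratum total.
Stratum 1 (< 40): n = 288; a·d/n = 27·184/288 = 17.2500; b·c/n = 65·12/288 = 2.7083
Stratum 2 (40–59): n = 595; a·d/n = 134·184/595 = 41.4387; b·c/n = 84·193/595 = 27.2471
Stratum 3 (≥ 60): n = 483; a·d/n = 145·208/483 = 62.4431; b·c/n = 109·21/483 = 4.7391
OR_MH = (17.2500 + 41.4387 + 62.4431) / (2.7083 + 27.2471 + 4.7391) = 121.1317 / 34.6945 = 3.49138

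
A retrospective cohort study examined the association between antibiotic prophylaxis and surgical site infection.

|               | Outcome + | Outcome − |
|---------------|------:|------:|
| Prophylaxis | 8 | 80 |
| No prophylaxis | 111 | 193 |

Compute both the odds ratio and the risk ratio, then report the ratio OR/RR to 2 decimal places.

0.70

Cells: a = 8, b = 80, c = 111, d = 193.
OR = (8·193)/(80·111) = 1544/8880 = 0.17387
Risk in exposed = 8/88 = 0.09091; risk in unexposed = 111/304 = 0.36513; RR = 0.24898
OR/RR = 0.17387 / 0.24898 = 0.69836
The outcome is not rare, so the OR lies further from 1 than the RR.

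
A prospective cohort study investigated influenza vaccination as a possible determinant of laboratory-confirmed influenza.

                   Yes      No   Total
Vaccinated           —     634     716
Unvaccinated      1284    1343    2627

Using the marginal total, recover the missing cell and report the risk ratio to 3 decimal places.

0.234

The missing cell is in the exposed row: 716 − 634 = 82.
So a = 82, b = 634, c = 1284, d = 1343.
RR = [a/(a+b)] / [c/(c+d)] = (82/716) / (1284/2627) = 0.11453/0.48877 = 0.23431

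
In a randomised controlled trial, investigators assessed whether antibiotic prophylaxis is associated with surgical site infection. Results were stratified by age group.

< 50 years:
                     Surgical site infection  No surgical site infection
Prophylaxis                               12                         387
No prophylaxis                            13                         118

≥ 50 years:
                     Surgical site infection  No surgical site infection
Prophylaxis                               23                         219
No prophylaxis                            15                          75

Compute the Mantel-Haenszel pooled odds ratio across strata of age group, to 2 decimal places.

0.41

OR_MH = Σ(aᵢdᵢ/nᵢ) / Σ(bᵢcᵢ/nᵢ), where nᵢ is the stratum total.
Stratum 1 (< 50 years): n = 530; a·d/n = 12·118/530 = 2.6717; b·c/n = 387·13/530 = 9.4925
Stratum 2 (≥ 50 years): n = 332; a·d/n = 23·75/332 = 5.1958; b·c/n = 219·15/332 = 9.8946
OR_MH = (2.6717 + 5.1958) / (9.4925 + 9.8946) = 7.8675 / 19.3870 = 0.40581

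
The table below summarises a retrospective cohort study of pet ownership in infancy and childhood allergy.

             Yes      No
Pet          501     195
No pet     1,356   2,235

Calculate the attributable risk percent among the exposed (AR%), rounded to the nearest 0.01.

Cells: a = 501, b = 195, c = 1356, d = 2235.
Risk in exposed = 501/696 = 0.71983; risk in unexposed = 1356/3591 = 0.37761.
RR = 0.71983/0.37761 = 1.90627
AR% = (RR − 1)/RR × 100 = (1.90627 − 1)/1.90627 × 100 = 47.5415%

47.54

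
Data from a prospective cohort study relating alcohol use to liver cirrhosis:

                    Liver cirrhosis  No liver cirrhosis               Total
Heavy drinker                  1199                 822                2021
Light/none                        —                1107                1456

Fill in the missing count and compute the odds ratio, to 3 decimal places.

The missing cell is in the unexposed row: 1456 − 1107 = 349.
So a = 1199, b = 822, c = 349, d = 1107.
OR = (a·d)/(b·c) = (1199 × 1107) / (822 × 349) = 1327293 / 286878 = 4.62668

4.627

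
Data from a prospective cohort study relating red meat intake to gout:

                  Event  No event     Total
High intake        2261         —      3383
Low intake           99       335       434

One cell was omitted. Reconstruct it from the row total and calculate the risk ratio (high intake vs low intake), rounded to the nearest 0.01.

The missing cell is in the exposed row: 3383 − 2261 = 1122.
So a = 2261, b = 1122, c = 99, d = 335.
RR = [a/(a+b)] / [c/(c+d)] = (2261/3383) / (99/434) = 0.66834/0.22811 = 2.92990

2.93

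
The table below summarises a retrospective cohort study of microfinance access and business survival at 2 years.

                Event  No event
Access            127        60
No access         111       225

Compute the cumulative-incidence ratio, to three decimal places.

2.056

Cells: a = 127, b = 60, c = 111, d = 225.
Risk in exposed = 127/187 = 0.67914; risk in unexposed = 111/336 = 0.33036.
RR = 0.67914 / 0.33036 = 2.05579
The risk among the exposed is 2.06 times that among the unexposed.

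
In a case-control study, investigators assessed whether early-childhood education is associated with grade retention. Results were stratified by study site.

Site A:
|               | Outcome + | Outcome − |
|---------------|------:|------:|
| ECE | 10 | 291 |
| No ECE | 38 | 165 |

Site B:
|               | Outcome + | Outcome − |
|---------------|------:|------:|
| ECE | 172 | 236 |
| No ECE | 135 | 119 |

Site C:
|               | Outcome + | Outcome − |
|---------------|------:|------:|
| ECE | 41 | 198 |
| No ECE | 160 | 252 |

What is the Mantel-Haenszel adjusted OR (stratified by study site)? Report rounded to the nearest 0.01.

OR_MH = Σ(aᵢdᵢ/nᵢ) / Σ(bᵢcᵢ/nᵢ), where nᵢ is the stratum total.
Stratum 1 (Site A): n = 504; a·d/n = 10·165/504 = 3.2738; b·c/n = 291·38/504 = 21.9405
Stratum 2 (Site B): n = 662; a·d/n = 172·119/662 = 30.9184; b·c/n = 236·135/662 = 48.1269
Stratum 3 (Site C): n = 651; a·d/n = 41·252/651 = 15.8710; b·c/n = 198·160/651 = 48.6636
OR_MH = (3.2738 + 30.9184 + 15.8710) / (21.9405 + 48.1269 + 48.6636) = 50.0632 / 118.7310 = 0.42165

0.42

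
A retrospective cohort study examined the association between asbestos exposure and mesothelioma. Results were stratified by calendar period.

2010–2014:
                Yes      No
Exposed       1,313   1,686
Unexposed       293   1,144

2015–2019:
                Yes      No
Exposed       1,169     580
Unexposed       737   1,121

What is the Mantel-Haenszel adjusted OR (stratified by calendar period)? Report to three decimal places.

3.054

OR_MH = Σ(aᵢdᵢ/nᵢ) / Σ(bᵢcᵢ/nᵢ), where nᵢ is the stratum total.
Stratum 1 (2010–2014): n = 4436; a·d/n = 1313·1144/4436 = 338.6096; b·c/n = 1686·293/4436 = 111.3611
Stratum 2 (2015–2019): n = 3607; a·d/n = 1169·1121/3607 = 363.3072; b·c/n = 580·737/3607 = 118.5085
OR_MH = (338.6096 + 363.3072) / (111.3611 + 118.5085) = 701.9167 / 229.8696 = 3.05354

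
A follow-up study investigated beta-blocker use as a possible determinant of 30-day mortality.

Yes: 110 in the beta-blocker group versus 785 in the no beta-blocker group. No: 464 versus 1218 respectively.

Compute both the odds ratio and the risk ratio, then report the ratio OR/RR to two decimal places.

0.75

From the description: a = 110, b = 464, c = 785, d = 1218.
OR = (110·1218)/(464·785) = 133980/364240 = 0.36783
Risk in exposed = 110/574 = 0.19164; risk in unexposed = 785/2003 = 0.39191; RR = 0.48898
OR/RR = 0.36783 / 0.48898 = 0.75225
The outcome is not rare, so the OR lies further from 1 than the RR.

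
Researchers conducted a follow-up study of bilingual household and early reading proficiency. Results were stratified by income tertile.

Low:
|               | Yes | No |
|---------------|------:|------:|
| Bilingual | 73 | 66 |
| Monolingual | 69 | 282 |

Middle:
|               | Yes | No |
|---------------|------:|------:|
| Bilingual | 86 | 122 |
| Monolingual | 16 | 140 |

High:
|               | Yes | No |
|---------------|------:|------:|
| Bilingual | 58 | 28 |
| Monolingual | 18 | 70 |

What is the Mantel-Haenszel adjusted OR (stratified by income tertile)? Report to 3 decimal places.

5.607

OR_MH = Σ(aᵢdᵢ/nᵢ) / Σ(bᵢcᵢ/nᵢ), where nᵢ is the stratum total.
Stratum 1 (Low): n = 490; a·d/n = 73·282/490 = 42.0122; b·c/n = 66·69/490 = 9.2939
Stratum 2 (Middle): n = 364; a·d/n = 86·140/364 = 33.0769; b·c/n = 122·16/364 = 5.3626
Stratum 3 (High): n = 174; a·d/n = 58·70/174 = 23.3333; b·c/n = 28·18/174 = 2.8966
OR_MH = (42.0122 + 33.0769 + 23.3333) / (9.2939 + 5.3626 + 2.8966) = 98.4225 / 17.5531 = 5.60714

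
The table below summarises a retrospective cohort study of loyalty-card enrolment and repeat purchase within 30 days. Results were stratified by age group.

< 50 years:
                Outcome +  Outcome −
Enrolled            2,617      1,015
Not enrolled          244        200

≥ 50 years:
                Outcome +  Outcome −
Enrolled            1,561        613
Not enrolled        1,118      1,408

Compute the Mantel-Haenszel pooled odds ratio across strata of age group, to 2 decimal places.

2.89

OR_MH = Σ(aᵢdᵢ/nᵢ) / Σ(bᵢcᵢ/nᵢ), where nᵢ is the stratum total.
Stratum 1 (< 50 years): n = 4076; a·d/n = 2617·200/4076 = 128.4102; b·c/n = 1015·244/4076 = 60.7605
Stratum 2 (≥ 50 years): n = 4700; a·d/n = 1561·1408/4700 = 467.6357; b·c/n = 613·1118/4700 = 145.8157
OR_MH = (128.4102 + 467.6357) / (60.7605 + 145.8157) = 596.0460 / 206.5763 = 2.88536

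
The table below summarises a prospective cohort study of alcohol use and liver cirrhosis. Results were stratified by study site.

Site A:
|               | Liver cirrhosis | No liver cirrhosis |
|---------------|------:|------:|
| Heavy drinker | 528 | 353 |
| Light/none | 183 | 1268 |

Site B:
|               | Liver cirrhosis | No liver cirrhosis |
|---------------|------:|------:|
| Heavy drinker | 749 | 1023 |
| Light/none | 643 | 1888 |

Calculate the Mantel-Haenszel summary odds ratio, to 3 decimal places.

OR_MH = Σ(aᵢdᵢ/nᵢ) / Σ(bᵢcᵢ/nᵢ), where nᵢ is the stratum total.
Stratum 1 (Site A): n = 2332; a·d/n = 528·1268/2332 = 287.0943; b·c/n = 353·183/2332 = 27.7011
Stratum 2 (Site B): n = 4303; a·d/n = 749·1888/4303 = 328.6340; b·c/n = 1023·643/4303 = 152.8675
OR_MH = (287.0943 + 328.6340) / (27.7011 + 152.8675) = 615.7283 / 180.5686 = 3.40994

3.410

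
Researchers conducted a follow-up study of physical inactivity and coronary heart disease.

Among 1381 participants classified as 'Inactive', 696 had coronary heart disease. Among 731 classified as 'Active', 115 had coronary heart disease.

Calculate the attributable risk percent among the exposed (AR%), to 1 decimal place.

68.8

From the description: a = 696, b = 685, c = 115, d = 616.
Risk in exposed = 696/1381 = 0.50398; risk in unexposed = 115/731 = 0.15732.
RR = 0.50398/0.15732 = 3.20358
AR% = (RR − 1)/RR × 100 = (3.20358 − 1)/3.20358 × 100 = 68.7849%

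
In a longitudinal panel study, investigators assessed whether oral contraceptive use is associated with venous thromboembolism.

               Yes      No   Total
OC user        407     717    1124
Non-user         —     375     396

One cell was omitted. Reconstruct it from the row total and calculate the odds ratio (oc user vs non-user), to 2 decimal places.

The missing cell is in the unexposed row: 396 − 375 = 21.
So a = 407, b = 717, c = 21, d = 375.
OR = (a·d)/(b·c) = (407 × 375) / (717 × 21) = 152625 / 15057 = 10.13648

10.14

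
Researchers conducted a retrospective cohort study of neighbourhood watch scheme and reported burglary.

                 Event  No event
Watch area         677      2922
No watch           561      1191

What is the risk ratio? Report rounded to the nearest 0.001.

0.587

Cells: a = 677, b = 2922, c = 561, d = 1191.
Risk in exposed = 677/3599 = 0.18811; risk in unexposed = 561/1752 = 0.32021.
RR = 0.18811 / 0.32021 = 0.58746
The risk is 41% lower among the exposed than among the unexposed.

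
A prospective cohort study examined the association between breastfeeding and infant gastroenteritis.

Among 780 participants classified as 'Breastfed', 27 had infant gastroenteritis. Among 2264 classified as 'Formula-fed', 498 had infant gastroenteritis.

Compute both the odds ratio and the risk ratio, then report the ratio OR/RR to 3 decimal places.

0.808

From the description: a = 27, b = 753, c = 498, d = 1766.
OR = (27·1766)/(753·498) = 47682/374994 = 0.12715
Risk in exposed = 27/780 = 0.03462; risk in unexposed = 498/2264 = 0.21996; RR = 0.15737
OR/RR = 0.12715 / 0.15737 = 0.80800
The outcome is not rare, so the OR lies further from 1 than the RR.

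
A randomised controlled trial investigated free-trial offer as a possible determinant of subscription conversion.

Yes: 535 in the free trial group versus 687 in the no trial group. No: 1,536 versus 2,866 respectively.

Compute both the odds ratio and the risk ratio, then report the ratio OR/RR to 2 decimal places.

1.09

From the description: a = 535, b = 1536, c = 687, d = 2866.
OR = (535·2866)/(1536·687) = 1533310/1055232 = 1.45305
Risk in exposed = 535/2071 = 0.25833; risk in unexposed = 687/3553 = 0.19336; RR = 1.33602
OR/RR = 1.45305 / 1.33602 = 1.08760
The outcome is not rare, so the OR lies further from 1 than the RR.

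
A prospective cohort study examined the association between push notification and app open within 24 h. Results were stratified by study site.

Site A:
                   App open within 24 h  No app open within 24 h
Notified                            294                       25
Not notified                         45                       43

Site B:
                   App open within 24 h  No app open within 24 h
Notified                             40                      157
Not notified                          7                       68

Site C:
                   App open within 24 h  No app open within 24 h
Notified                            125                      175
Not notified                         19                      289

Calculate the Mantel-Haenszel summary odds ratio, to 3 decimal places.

8.187

OR_MH = Σ(aᵢdᵢ/nᵢ) / Σ(bᵢcᵢ/nᵢ), where nᵢ is the stratum total.
Stratum 1 (Site A): n = 407; a·d/n = 294·43/407 = 31.0614; b·c/n = 25·45/407 = 2.7641
Stratum 2 (Site B): n = 272; a·d/n = 40·68/272 = 10.0000; b·c/n = 157·7/272 = 4.0404
Stratum 3 (Site C): n = 608; a·d/n = 125·289/608 = 59.4161; b·c/n = 175·19/608 = 5.4688
OR_MH = (31.0614 + 10.0000 + 59.4161) / (2.7641 + 4.0404 + 5.4688) = 100.4775 / 12.2733 = 8.18666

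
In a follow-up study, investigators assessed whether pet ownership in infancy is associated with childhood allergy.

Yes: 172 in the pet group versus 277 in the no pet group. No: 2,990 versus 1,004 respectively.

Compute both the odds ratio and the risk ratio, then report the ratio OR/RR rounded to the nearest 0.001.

0.829

From the description: a = 172, b = 2990, c = 277, d = 1004.
OR = (172·1004)/(2990·277) = 172688/828230 = 0.20850
Risk in exposed = 172/3162 = 0.05440; risk in unexposed = 277/1281 = 0.21624; RR = 0.25156
OR/RR = 0.20850 / 0.25156 = 0.82885
The outcome is not rare, so the OR lies further from 1 than the RR.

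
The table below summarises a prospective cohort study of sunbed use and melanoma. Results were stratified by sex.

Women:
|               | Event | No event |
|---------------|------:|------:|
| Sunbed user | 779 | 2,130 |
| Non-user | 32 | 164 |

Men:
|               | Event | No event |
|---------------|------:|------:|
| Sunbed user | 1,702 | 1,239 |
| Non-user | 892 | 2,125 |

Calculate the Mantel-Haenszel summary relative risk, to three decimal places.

1.937

RR_MH = Σ(aᵢ·n₀ᵢ/nᵢ) / Σ(cᵢ·n₁ᵢ/nᵢ), with n₁ᵢ = aᵢ+bᵢ (exposed), n₀ᵢ = cᵢ+dᵢ (unexposed), nᵢ = n₁ᵢ+n₀ᵢ.
Stratum 1 (Women): n₁ = 2909, n₀ = 196, n = 3105; a·n₀/n = 779·196/3105 = 49.1736; c·n₁/n = 32·2909/3105 = 29.9800
Stratum 2 (Men): n₁ = 2941, n₀ = 3017, n = 5958; a·n₀/n = 1702·3017/5958 = 861.8553; c·n₁/n = 892·2941/5958 = 440.3108
RR_MH = (49.1736 + 861.8553) / (29.9800 + 440.3108) = 911.0289 / 470.2909 = 1.93716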